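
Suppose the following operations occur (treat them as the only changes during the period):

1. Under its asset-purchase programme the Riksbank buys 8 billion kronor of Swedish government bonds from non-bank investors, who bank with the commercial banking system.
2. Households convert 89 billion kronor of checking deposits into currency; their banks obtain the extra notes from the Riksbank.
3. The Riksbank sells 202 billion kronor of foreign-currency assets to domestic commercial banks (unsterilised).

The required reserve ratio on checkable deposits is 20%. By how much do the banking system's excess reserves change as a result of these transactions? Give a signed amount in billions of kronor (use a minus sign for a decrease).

Asset purchase (from non-banks) 8 billion kronor: reserves +8B, deposits +8B.
Currency withdrawal 89 billion kronor: reserves −89B, deposits −89B.
FX sale 202 billion kronor: reserves −202B, deposits 0.
Totals: Δreserves = −283B, Δdeposits = −81B.
Δrequired reserves = 20% × −81B = −16.2B.
Δexcess reserves = Δreserves − Δrequired = −283B − (−16.2B) = -266.8 billion.

-266.8 billion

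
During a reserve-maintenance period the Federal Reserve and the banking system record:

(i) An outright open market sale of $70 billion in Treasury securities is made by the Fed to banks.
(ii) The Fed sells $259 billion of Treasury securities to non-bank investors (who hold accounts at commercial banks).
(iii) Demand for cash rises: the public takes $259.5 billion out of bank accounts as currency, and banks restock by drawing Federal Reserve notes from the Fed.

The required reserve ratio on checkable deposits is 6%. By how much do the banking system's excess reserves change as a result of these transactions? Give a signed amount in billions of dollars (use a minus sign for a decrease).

-$557.39 billion

OMO sale (to banks) $70 billion: reserves −$70B, deposits 0.
Asset sale (to non-banks) $259 billion: reserves −$259B, deposits −$259B.
Currency withdrawal $259.5 billion: reserves −$259.5B, deposits −$259.5B.
Totals: Δreserves = −$588.5B, Δdeposits = −$518.5B.
Δrequired reserves = 6% × −$518.5B = −$31.11B.
Δexcess reserves = Δreserves − Δrequired = −$588.5B − (−$31.11B) = -$557.39 billion.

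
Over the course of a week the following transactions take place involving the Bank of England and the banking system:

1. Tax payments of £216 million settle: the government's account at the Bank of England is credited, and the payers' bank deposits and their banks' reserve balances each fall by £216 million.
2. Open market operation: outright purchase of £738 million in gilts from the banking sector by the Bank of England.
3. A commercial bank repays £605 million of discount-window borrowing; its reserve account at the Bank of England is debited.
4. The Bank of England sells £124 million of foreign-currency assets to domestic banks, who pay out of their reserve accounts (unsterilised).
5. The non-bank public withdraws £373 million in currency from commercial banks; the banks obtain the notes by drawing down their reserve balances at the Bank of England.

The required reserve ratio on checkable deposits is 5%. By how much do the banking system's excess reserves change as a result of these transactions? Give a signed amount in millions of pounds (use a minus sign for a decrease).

Government account inflow £216 million: reserves −£216M, deposits −£216M.
OMO purchase (from banks) £738 million: reserves +£738M, deposits 0.
Discount-window repayment £605 million: reserves −£605M, deposits 0.
FX sale £124 million: reserves −£124M, deposits 0.
Currency withdrawal £373 million: reserves −£373M, deposits −£373M.
Totals: Δreserves = −£580M, Δdeposits = −£589M.
Δrequired reserves = 5% × −£589M = −£29.45M.
Δexcess reserves = Δreserves − Δrequired = −£580M − (−£29.45M) = -£550.55 million.

-£550.55 million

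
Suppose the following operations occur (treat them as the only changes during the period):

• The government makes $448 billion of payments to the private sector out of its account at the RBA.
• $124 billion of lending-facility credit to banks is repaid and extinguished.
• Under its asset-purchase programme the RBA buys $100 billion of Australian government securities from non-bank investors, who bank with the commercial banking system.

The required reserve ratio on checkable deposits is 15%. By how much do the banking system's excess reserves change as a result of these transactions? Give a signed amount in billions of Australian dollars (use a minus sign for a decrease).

Government spending $448 billion: reserves +$448B, deposits +$448B.
Discount-window repayment $124 billion: reserves −$124B, deposits 0.
Asset purchase (from non-banks) $100 billion: reserves +$100B, deposits +$100B.
Totals: Δreserves = +$424B, Δdeposits = +$548B.
Δrequired reserves = 15% × +$548B = +$82.2B.
Δexcess reserves = Δreserves − Δrequired = +$424B − (+$82.2B) = +$341.8 billion.

+$341.8 billion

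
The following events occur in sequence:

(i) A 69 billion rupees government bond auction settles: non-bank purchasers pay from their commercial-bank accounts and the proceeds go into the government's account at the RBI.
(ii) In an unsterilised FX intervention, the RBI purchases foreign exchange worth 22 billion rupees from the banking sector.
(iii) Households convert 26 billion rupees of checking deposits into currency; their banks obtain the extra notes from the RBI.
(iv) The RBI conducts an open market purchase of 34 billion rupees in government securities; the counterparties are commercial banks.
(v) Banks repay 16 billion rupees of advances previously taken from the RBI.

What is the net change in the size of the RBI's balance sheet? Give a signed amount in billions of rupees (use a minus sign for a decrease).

+40 billion

Government account inflow 69 billion rupees: only the composition of liabilities changes → 0.
FX purchase 22 billion rupees: an RBI asset is acquired → +22B.
Currency withdrawal 26 billion rupees: only the composition of liabilities changes → 0.
OMO purchase (from banks) 34 billion rupees: an RBI asset is acquired → +34B.
Discount-window repayment 16 billion rupees: an RBI asset is shed → −16B.
Net: 0 + 22 + 0 + 34 − 16 = +40 billion.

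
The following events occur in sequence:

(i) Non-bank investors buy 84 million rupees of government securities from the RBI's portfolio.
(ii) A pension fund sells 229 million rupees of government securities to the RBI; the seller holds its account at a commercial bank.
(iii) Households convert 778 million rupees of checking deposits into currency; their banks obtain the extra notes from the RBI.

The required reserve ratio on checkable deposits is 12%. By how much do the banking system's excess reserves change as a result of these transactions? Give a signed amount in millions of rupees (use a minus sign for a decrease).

-557.04 million

Asset sale (to non-banks) 84 million rupees: reserves −84M, deposits −84M.
Asset purchase (from non-banks) 229 million rupees: reserves +229M, deposits +229M.
Currency withdrawal 778 million rupees: reserves −778M, deposits −778M.
Totals: Δreserves = −633M, Δdeposits = −633M.
Δrequired reserves = 12% × −633M = −75.96M.
Δexcess reserves = Δreserves − Δrequired = −633M − (−75.96M) = -557.04 million.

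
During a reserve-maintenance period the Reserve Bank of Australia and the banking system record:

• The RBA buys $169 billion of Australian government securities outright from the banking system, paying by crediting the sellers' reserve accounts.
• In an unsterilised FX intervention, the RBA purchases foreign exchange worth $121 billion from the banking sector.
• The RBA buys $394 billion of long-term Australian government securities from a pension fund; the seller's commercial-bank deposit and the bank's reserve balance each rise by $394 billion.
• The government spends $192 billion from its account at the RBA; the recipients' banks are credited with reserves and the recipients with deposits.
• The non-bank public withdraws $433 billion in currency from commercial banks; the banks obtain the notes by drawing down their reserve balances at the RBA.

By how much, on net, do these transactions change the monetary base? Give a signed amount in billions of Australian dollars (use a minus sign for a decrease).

RBA balance sheet:
  Assets:      Securities +$563B, Foreign assets +$121B
  Liabilities: Bank reserves +$443B, Currency in circulation +$433B, Government deposits −$192B
Commercial banking system:
  Assets:      Reserves at CB +$443B, Securities −$169B, Foreign assets −$121B
  Liabilities: Checkable deposits +$153B
Monetary base = currency + reserves: +$433B + (+$443B) = +$876 billion.

+$876 billion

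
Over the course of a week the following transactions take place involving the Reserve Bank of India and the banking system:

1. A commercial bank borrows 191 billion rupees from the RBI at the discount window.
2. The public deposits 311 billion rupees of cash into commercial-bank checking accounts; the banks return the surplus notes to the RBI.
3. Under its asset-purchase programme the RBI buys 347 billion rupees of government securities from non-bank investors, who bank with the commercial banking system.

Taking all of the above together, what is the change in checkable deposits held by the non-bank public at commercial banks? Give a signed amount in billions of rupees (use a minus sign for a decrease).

Discount-window loan 191 billion rupees: the counterparty is a bank, so public deposits are unchanged → 0.
Currency deposit 311 billion rupees: non-bank counterparties' bank balances rise → +311B.
Asset purchase (from non-banks) 347 billion rupees: non-bank counterparties' bank balances rise → +347B.
Net: 0 + 311 + 347 = +658 billion.

+658 billion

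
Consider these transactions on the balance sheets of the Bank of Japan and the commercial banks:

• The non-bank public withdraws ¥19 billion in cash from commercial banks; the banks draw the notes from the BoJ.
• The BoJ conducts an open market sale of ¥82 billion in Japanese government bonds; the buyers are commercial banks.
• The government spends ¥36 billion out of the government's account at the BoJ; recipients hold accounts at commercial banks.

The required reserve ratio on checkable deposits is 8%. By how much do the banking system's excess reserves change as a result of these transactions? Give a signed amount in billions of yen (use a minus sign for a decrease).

-¥66.36 billion

Currency withdrawal ¥19 billion: reserves −¥19B, deposits −¥19B.
OMO sale (to banks) ¥82 billion: reserves −¥82B, deposits 0.
Government spending ¥36 billion: reserves +¥36B, deposits +¥36B.
Totals: Δreserves = −¥65B, Δdeposits = +¥17B.
Δrequired reserves = 8% × +¥17B = +¥1.36B.
Δexcess reserves = Δreserves − Δrequired = −¥65B − (+¥1.36B) = -¥66.36 billion.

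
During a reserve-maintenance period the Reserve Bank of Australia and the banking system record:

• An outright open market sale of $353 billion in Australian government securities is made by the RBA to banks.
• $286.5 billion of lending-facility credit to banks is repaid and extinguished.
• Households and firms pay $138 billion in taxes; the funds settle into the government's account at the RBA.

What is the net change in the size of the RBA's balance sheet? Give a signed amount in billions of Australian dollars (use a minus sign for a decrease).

-$639.5 billion

RBA balance sheet:
  Assets:      Securities −$353B, Loans to banks −$286.5B
  Liabilities: Bank reserves −$777.5B, Government deposits +$138B
Commercial banking system:
  Assets:      Reserves at CB −$777.5B, Securities +$353B
  Liabilities: Checkable deposits −$138B, Borrowings from CB −$286.5B
Change in total RBA assets = -$639.5 billion.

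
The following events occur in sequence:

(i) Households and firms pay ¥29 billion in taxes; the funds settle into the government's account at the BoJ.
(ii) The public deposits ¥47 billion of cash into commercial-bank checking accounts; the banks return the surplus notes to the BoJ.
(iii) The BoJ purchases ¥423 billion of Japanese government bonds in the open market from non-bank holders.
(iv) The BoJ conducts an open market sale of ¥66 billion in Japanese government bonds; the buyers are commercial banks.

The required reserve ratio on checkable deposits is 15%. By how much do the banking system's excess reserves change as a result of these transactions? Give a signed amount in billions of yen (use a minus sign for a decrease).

+¥308.85 billion

Government account inflow ¥29 billion: reserves −¥29B, deposits −¥29B.
Currency deposit ¥47 billion: reserves +¥47B, deposits +¥47B.
Asset purchase (from non-banks) ¥423 billion: reserves +¥423B, deposits +¥423B.
OMO sale (to banks) ¥66 billion: reserves −¥66B, deposits 0.
Totals: Δreserves = +¥375B, Δdeposits = +¥441B.
Δrequired reserves = 15% × +¥441B = +¥66.15B.
Δexcess reserves = Δreserves − Δrequired = +¥375B − (+¥66.15B) = +¥308.85 billion.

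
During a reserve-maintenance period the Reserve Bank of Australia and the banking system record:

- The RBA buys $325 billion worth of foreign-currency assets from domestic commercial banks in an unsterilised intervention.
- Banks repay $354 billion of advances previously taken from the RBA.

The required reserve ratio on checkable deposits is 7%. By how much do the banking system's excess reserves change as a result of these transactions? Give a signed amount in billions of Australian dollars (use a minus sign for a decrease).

-$29 billion

FX purchase $325 billion: reserves +$325B, deposits 0.
Discount-window repayment $354 billion: reserves −$354B, deposits 0.
Totals: Δreserves = −$29B, Δdeposits = 0.
Δrequired reserves = 7% × 0 = 0.
Δexcess reserves = Δreserves − Δrequired = −$29B − (0) = -$29 billion.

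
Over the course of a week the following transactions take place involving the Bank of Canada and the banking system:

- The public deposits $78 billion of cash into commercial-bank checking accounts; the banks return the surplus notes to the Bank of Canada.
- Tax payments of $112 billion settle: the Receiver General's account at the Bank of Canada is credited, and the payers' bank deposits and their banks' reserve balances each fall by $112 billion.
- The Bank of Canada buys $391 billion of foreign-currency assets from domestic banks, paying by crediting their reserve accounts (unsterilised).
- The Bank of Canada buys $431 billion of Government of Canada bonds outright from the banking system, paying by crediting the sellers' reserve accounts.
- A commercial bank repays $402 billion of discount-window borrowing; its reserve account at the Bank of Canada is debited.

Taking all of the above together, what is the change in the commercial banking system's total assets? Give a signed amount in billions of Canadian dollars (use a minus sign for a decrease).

-$436 billion

Currency deposit $78 billion: bank balance sheets expand → +$78B.
Government account inflow $112 billion: bank balance sheets shrink → −$112B.
FX purchase $391 billion: just an asset swap on bank balance sheets → 0.
OMO purchase (from banks) $431 billion: just an asset swap on bank balance sheets → 0.
Discount-window repayment $402 billion: bank balance sheets shrink → −$402B.
Net: 78 − 112 + 0 + 0 − 402 = -$436 billion.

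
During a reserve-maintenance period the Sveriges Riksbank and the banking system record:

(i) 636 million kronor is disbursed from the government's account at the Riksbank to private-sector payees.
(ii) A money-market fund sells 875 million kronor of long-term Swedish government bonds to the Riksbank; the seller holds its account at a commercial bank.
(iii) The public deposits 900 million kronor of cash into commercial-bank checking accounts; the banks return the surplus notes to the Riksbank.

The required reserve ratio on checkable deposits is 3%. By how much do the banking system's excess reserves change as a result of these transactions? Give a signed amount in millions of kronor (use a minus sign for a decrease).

+2338.67 million

Government spending 636 million kronor: reserves +636M, deposits +636M.
Asset purchase (from non-banks) 875 million kronor: reserves +875M, deposits +875M.
Currency deposit 900 million kronor: reserves +900M, deposits +900M.
Totals: Δreserves = +2411M, Δdeposits = +2411M.
Δrequired reserves = 3% × +2411M = +72.33M.
Δexcess reserves = Δreserves − Δrequired = +2411M − (+72.33M) = +2338.67 million.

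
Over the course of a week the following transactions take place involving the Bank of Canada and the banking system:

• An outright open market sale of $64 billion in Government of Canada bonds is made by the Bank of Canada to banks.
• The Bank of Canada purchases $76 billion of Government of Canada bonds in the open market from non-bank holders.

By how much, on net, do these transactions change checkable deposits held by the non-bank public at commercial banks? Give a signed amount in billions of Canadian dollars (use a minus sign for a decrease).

+$76 billion

OMO sale (to banks) $64 billion: the counterparty is a bank, so public deposits are unchanged → 0.
Asset purchase (from non-banks) $76 billion: non-bank counterparties' bank balances rise → +$76B.
Net: 0 + 76 = +$76 billion.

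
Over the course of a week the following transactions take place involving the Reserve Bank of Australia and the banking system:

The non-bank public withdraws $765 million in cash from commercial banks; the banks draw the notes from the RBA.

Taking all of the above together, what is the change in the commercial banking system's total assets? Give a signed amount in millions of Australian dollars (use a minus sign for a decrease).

Currency withdrawal $765 million: bank balance sheets shrink → −$765M.

-$765 million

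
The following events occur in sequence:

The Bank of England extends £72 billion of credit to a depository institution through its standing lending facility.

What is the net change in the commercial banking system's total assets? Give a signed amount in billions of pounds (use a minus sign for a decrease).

+£72 billion

Bank of England balance sheet:
  Assets:      Loans to banks +£72B
  Liabilities: Bank reserves +£72B
Commercial banking system:
  Assets:      Reserves at CB +£72B
  Liabilities: Borrowings from CB +£72B
Change in total bank assets = +£72 billion.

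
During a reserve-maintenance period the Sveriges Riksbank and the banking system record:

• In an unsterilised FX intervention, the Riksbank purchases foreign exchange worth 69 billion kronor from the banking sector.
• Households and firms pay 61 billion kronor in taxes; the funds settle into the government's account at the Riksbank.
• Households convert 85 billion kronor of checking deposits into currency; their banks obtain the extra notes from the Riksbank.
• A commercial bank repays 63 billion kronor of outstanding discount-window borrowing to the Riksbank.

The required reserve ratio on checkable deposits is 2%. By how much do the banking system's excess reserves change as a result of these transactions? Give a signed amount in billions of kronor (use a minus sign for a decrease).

-137.08 billion

FX purchase 69 billion kronor: reserves +69B, deposits 0.
Government account inflow 61 billion kronor: reserves −61B, deposits −61B.
Currency withdrawal 85 billion kronor: reserves −85B, deposits −85B.
Discount-window repayment 63 billion kronor: reserves −63B, deposits 0.
Totals: Δreserves = −140B, Δdeposits = −146B.
Δrequired reserves = 2% × −146B = −2.92B.
Δexcess reserves = Δreserves − Δrequired = −140B − (−2.92B) = -137.08 billion.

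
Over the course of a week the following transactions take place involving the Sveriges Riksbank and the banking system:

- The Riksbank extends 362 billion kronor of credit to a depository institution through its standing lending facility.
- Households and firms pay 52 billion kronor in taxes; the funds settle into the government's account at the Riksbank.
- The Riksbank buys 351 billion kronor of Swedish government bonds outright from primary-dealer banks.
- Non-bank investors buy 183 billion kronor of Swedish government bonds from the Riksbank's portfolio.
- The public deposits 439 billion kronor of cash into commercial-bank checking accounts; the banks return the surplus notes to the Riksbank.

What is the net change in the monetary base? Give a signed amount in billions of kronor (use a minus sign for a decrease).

+478 billion

Discount-window loan 362 billion kronor: Riksbank balance sheet expands → +362B.
Government account inflow 52 billion kronor: reserves shift to a non-base liability → −52B.
OMO purchase (from banks) 351 billion kronor: Riksbank balance sheet expands → +351B.
Asset sale (to non-banks) 183 billion kronor: Riksbank balance sheet contracts → −183B.
Currency deposit 439 billion kronor: just a shift between currency and reserves — both are base money → 0.
Net: 362 − 52 + 351 − 183 + 0 = +478 billion.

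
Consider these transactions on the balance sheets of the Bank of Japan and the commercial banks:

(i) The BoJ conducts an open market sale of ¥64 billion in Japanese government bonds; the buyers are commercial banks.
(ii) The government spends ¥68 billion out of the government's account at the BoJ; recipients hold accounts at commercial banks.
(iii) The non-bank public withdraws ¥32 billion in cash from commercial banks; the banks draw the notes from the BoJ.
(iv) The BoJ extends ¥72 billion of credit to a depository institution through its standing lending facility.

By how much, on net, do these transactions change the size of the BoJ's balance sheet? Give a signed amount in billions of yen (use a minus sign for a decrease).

OMO sale (to banks) ¥64 billion: a BoJ asset is shed → −¥64B.
Government spending ¥68 billion: only the composition of liabilities changes → 0.
Currency withdrawal ¥32 billion: only the composition of liabilities changes → 0.
Discount-window loan ¥72 billion: a BoJ asset is acquired → +¥72B.
Net: −64 + 0 + 0 + 72 = +¥8 billion.

+¥8 billion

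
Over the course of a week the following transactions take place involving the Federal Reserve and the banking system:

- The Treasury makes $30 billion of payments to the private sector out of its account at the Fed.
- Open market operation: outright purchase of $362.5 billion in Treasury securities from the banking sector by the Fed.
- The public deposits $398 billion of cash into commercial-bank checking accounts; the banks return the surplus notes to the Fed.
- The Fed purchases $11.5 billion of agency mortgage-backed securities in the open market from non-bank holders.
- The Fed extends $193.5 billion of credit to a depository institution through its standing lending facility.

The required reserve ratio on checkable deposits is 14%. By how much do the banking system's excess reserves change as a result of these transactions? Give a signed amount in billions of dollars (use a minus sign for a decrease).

+$933.97 billion

Government spending $30 billion: reserves +$30B, deposits +$30B.
OMO purchase (from banks) $362.5 billion: reserves +$362.5B, deposits 0.
Currency deposit $398 billion: reserves +$398B, deposits +$398B.
Asset purchase (from non-banks) $11.5 billion: reserves +$11.5B, deposits +$11.5B.
Discount-window loan $193.5 billion: reserves +$193.5B, deposits 0.
Totals: Δreserves = +$995.5B, Δdeposits = +$439.5B.
Δrequired reserves = 14% × +$439.5B = +$61.53B.
Δexcess reserves = Δreserves − Δrequired = +$995.5B − (+$61.53B) = +$933.97 billion.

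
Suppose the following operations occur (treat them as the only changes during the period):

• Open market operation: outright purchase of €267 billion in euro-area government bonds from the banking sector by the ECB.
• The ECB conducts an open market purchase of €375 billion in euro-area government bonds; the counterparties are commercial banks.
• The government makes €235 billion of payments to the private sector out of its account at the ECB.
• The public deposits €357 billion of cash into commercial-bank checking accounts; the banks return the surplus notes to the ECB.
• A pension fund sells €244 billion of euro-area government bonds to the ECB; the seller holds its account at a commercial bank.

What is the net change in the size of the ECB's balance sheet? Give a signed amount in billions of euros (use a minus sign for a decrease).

+€886 billion

OMO purchase (from banks) €267 billion: an ECB asset is acquired → +€267B.
OMO purchase (from banks) €375 billion: an ECB asset is acquired → +€375B.
Government spending €235 billion: only the composition of liabilities changes → 0.
Currency deposit €357 billion: only the composition of liabilities changes → 0.
Asset purchase (from non-banks) €244 billion: an ECB asset is acquired → +€244B.
Net: 267 + 375 + 0 + 0 + 244 = +€886 billion.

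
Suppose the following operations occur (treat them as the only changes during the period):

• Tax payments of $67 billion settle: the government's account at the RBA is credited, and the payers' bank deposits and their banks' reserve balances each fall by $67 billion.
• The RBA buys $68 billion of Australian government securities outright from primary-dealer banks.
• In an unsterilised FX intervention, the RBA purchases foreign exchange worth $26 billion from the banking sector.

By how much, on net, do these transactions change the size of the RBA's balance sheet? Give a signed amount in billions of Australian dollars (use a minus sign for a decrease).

RBA balance sheet:
  Assets:      Securities +$68B, Foreign assets +$26B
  Liabilities: Bank reserves +$27B, Government deposits +$67B
Change in total RBA assets = +$94 billion.

+$94 billion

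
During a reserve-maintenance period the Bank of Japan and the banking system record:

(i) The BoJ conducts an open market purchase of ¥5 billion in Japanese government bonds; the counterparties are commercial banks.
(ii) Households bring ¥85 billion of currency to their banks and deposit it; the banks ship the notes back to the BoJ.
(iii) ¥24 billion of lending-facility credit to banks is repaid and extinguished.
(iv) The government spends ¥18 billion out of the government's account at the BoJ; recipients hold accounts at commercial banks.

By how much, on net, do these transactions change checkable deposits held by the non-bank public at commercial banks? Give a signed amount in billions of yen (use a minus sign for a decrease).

BoJ balance sheet:
  Assets:      Securities +¥5B, Loans to banks −¥24B
  Liabilities: Bank reserves +¥84B, Currency in circulation −¥85B, Government deposits −¥18B
Commercial banking system:
  Assets:      Reserves at CB +¥84B, Securities −¥5B
  Liabilities: Checkable deposits +¥103B, Borrowings from CB −¥24B
So the change in checkable deposits held by the non-bank public at commercial banks is +¥103 billion.

+¥103 billion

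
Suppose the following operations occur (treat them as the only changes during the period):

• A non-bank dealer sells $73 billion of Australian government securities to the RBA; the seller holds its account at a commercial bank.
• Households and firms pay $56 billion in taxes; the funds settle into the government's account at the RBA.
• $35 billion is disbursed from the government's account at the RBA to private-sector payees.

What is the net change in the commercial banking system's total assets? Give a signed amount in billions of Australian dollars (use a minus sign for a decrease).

Asset purchase (from non-banks) $73 billion: bank balance sheets expand → +$73B.
Government account inflow $56 billion: bank balance sheets shrink → −$56B.
Government spending $35 billion: bank balance sheets expand → +$35B.
Net: 73 − 56 + 35 = +$52 billion.

+$52 billion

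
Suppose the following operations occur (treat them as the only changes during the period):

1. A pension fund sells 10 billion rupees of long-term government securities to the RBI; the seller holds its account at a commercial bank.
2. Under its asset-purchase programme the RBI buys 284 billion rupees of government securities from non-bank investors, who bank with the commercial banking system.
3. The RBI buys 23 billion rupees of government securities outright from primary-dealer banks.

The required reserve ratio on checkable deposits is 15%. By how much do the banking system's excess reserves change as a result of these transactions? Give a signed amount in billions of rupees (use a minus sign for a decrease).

Asset purchase (from non-banks) 10 billion rupees: reserves +10B, deposits +10B.
Asset purchase (from non-banks) 284 billion rupees: reserves +284B, deposits +284B.
OMO purchase (from banks) 23 billion rupees: reserves +23B, deposits 0.
Totals: Δreserves = +317B, Δdeposits = +294B.
Δrequired reserves = 15% × +294B = +44.1B.
Δexcess reserves = Δreserves − Δrequired = +317B − (+44.1B) = +272.9 billion.

+272.9 billion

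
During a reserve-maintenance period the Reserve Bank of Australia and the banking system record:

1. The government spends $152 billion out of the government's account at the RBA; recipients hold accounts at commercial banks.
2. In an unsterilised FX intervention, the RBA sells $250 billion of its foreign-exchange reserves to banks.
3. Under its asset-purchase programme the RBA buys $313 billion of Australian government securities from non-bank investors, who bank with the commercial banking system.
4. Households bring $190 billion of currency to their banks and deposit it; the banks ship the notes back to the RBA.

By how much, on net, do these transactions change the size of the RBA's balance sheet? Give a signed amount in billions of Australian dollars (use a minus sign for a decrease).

+$63 billion

RBA balance sheet:
  Assets:      Securities +$313B, Foreign assets −$250B
  Liabilities: Bank reserves +$405B, Currency in circulation −$190B, Government deposits −$152B
Change in total RBA assets = +$63 billion.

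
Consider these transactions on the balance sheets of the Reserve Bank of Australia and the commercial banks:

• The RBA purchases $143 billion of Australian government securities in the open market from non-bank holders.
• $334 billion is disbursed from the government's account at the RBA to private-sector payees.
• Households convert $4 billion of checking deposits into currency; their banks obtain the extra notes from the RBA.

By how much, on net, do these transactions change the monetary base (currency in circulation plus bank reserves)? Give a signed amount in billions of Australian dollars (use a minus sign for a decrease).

Asset purchase (from non-banks) $143 billion: RBA balance sheet expands → +$143B.
Government spending $334 billion: a non-base liability converts back to reserves → +$334B.
Currency withdrawal $4 billion: just a shift between currency and reserves — both are base money → 0.
Net: 143 + 334 + 0 = +$477 billion.

+$477 billion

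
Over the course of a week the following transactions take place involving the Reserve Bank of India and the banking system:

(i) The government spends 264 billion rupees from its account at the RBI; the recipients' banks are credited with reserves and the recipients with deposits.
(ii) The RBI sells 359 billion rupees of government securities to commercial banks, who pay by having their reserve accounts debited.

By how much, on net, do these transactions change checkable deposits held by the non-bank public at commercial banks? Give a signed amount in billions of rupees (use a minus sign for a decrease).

Government spending 264 billion rupees: non-bank counterparties' bank balances rise → +264B.
OMO sale (to banks) 359 billion rupees: the counterparty is a bank, so public deposits are unchanged → 0.
Net: 264 + 0 = +264 billion.

+264 billion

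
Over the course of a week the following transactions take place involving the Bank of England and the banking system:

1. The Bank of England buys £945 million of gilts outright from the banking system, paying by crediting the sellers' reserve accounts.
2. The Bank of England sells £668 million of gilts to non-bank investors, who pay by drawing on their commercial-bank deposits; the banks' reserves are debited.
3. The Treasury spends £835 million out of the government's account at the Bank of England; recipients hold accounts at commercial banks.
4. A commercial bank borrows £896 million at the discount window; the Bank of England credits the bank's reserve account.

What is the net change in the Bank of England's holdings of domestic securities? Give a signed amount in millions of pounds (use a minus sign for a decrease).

+£277 million

OMO purchase (from banks) £945 million: securities added to the Bank of England's portfolio → +£945M.
Asset sale (to non-banks) £668 million: securities removed from the Bank of England's portfolio → −£668M.
Government spending £835 million: the Bank of England's securities portfolio is untouched → 0.
Discount-window loan £896 million: the Bank of England's securities portfolio is untouched → 0.
Net: 945 − 668 + 0 + 0 = +£277 million.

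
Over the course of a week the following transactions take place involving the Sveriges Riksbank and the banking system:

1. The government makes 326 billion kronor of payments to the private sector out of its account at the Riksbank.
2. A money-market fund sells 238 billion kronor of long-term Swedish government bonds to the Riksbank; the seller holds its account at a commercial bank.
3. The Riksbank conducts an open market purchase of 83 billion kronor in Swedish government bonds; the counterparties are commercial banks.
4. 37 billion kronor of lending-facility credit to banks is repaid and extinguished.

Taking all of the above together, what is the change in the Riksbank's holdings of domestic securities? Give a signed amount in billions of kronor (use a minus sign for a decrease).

Riksbank balance sheet:
  Assets:      Securities +321B, Loans to banks −37B
  Liabilities: Bank reserves +610B, Government deposits −326B
So the change in the Riksbank's holdings of domestic securities is +321 billion.

+321 billion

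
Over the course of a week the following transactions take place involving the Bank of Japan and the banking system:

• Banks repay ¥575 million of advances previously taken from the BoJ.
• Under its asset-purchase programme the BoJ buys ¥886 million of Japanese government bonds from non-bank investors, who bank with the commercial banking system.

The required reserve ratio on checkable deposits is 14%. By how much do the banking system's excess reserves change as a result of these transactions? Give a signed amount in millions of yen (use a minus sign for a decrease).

Discount-window repayment ¥575 million: reserves −¥575M, deposits 0.
Asset purchase (from non-banks) ¥886 million: reserves +¥886M, deposits +¥886M.
Totals: Δreserves = +¥311M, Δdeposits = +¥886M.
Δrequired reserves = 14% × +¥886M = +¥124.04M.
Δexcess reserves = Δreserves − Δrequired = +¥311M − (+¥124.04M) = +¥186.96 million.

+¥186.96 million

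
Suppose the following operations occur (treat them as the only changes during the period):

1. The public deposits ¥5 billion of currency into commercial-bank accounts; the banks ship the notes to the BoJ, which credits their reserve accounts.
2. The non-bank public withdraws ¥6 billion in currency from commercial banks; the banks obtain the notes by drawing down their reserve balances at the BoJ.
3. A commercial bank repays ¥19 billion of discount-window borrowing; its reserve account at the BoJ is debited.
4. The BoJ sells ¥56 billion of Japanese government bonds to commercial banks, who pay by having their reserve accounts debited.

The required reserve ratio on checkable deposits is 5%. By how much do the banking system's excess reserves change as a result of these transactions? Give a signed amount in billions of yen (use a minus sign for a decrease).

-¥75.95 billion

Currency deposit ¥5 billion: reserves +¥5B, deposits +¥5B.
Currency withdrawal ¥6 billion: reserves −¥6B, deposits −¥6B.
Discount-window repayment ¥19 billion: reserves −¥19B, deposits 0.
OMO sale (to banks) ¥56 billion: reserves −¥56B, deposits 0.
Totals: Δreserves = −¥76B, Δdeposits = −¥1B.
Δrequired reserves = 5% × −¥1B = −¥0.05B.
Δexcess reserves = Δreserves − Δrequired = −¥76B − (−¥0.05B) = -¥75.95 billion.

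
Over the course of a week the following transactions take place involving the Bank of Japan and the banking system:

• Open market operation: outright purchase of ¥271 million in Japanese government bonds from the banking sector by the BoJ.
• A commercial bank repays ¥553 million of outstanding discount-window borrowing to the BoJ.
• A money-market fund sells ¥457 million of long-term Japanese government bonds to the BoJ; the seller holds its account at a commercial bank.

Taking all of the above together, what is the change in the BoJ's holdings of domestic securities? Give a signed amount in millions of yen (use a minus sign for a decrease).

+¥728 million

OMO purchase (from banks) ¥271 million: securities added to the BoJ's portfolio → +¥271M.
Discount-window repayment ¥553 million: the BoJ's securities portfolio is untouched → 0.
Asset purchase (from non-banks) ¥457 million: securities added to the BoJ's portfolio → +¥457M.
Net: 271 + 0 + 457 = +¥728 million.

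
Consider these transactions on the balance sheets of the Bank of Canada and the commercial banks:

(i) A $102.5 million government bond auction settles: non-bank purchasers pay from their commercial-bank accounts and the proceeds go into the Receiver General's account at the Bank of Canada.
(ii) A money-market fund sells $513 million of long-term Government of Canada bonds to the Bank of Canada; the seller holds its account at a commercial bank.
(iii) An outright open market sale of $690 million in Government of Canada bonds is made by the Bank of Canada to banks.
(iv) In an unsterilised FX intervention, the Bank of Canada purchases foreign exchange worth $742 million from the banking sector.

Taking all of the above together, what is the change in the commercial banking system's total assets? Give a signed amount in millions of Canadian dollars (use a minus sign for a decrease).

Bank of Canada balance sheet:
  Assets:      Securities −$177M, Foreign assets +$742M
  Liabilities: Bank reserves +$462.5M, Government deposits +$102.5M
Commercial banking system:
  Assets:      Reserves at CB +$462.5M, Securities +$690M, Foreign assets −$742M
  Liabilities: Checkable deposits +$410.5M
Change in total bank assets = +$410.5 million.

+$410.5 million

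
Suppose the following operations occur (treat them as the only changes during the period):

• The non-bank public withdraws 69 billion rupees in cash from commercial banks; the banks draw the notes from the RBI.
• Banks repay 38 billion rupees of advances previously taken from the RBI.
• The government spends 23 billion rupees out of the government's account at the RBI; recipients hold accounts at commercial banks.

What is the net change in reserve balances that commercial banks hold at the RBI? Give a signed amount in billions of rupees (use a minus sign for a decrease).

Currency withdrawal 69 billion rupees: banks swap reserves for currency → −69B.
Discount-window repayment 38 billion rupees: repayment is debited from reserves → −38B.
Government spending 23 billion rupees: government payments flow into bank reserve accounts → +23B.
Net: −69 − 38 + 23 = -84 billion.

-84 billion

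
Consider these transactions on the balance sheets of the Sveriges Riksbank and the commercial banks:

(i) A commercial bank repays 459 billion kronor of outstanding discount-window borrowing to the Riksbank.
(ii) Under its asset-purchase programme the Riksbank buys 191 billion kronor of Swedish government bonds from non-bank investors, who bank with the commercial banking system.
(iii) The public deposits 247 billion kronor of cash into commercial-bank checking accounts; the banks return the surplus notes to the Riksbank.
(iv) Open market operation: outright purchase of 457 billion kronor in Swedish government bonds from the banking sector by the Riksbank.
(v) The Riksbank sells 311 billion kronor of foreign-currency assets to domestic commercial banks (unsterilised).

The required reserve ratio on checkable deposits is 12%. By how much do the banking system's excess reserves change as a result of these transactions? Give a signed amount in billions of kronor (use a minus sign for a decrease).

Discount-window repayment 459 billion kronor: reserves −459B, deposits 0.
Asset purchase (from non-banks) 191 billion kronor: reserves +191B, deposits +191B.
Currency deposit 247 billion kronor: reserves +247B, deposits +247B.
OMO purchase (from banks) 457 billion kronor: reserves +457B, deposits 0.
FX sale 311 billion kronor: reserves −311B, deposits 0.
Totals: Δreserves = +125B, Δdeposits = +438B.
Δrequired reserves = 12% × +438B = +52.56B.
Δexcess reserves = Δreserves − Δrequired = +125B − (+52.56B) = +72.44 billion.

+72.44 billion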